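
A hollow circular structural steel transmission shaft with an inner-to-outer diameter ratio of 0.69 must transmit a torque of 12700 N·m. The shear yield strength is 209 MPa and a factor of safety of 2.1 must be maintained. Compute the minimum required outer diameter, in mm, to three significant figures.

d_o = 94.4 mm

τ_allow = 209/2.1 = 99.52 MPa.
For a hollow shaft τ = 16T/[πd_o³(1−k⁴)] with k = 0.69, so 1−k⁴ = 0.7733.
d_o³ = 16T/[π τ_allow (1−k⁴)] = 16×1.2700×10^7/(π×99.52×0.7733) = 840400 mm³.
d_o = 94.37 mm.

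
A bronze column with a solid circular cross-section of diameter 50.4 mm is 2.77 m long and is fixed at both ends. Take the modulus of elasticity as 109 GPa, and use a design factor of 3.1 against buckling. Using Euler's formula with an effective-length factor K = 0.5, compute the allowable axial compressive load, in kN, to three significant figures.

I = πd⁴/64 = π×50.4⁴/64 = 316700 mm⁴.
Effective length L_e = KL = 0.5×2.77 m = 1385 mm.
Euler critical load P_cr = π²EI/L_e² = π²×109000×316700/1385² = 177600 N.
P_allow = P_cr/n = 177600/3.1 = 57300 N.

P_allow = 57.3 kN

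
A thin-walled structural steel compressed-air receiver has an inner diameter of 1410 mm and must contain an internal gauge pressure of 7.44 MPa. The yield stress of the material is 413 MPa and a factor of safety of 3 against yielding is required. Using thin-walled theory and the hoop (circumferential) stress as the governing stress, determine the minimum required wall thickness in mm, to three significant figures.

σ_allow = 413/3 = 137.7 MPa.
Hoop stress σ_h = pD/(2t), so t = pD/(2σ_allow) = 7.44×1410/(2×137.7) = 38.10 mm.

t = 38.1 mm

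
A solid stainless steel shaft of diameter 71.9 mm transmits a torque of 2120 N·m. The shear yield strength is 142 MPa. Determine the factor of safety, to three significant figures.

n = 4.89

τ = 16T/(πd³) = 16×2120000/(π×71.9³) = 29.05 MPa.
n = τ_limit/τ = 142/29.05 = 4.888.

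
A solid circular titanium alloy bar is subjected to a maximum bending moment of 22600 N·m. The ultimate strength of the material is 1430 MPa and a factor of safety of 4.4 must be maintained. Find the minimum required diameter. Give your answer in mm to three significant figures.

d = 89.1 mm

σ_allow = 1430/4.4 = 325.0 MPa.
For a solid circular section σ = 32M/(πd³), so d³ = 32M/(π σ_allow) = 32×2.2600×10^7/(π×325.0) = 708300 mm³.
d = 89.14 mm.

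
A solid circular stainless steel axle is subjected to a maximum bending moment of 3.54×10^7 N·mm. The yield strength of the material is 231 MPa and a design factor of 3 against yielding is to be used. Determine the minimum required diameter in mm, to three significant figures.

d = 167 mm

σ_allow = 231/3 = 77.00 MPa.
For a solid circular section σ = 32M/(πd³), so d³ = 32M/(π σ_allow) = 32×3.5400×10^7/(π×77.00) = 4.683×10^6 mm³.
d = 167.3 mm.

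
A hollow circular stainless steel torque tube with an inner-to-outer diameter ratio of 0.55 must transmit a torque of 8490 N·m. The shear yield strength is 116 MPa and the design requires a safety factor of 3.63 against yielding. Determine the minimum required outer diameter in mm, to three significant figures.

τ_allow = 116/3.63 = 31.96 MPa.
For a hollow shaft τ = 16T/[πd_o³(1−k⁴)] with k = 0.55, so 1−k⁴ = 0.9085.
d_o³ = 16T/[π τ_allow (1−k⁴)] = 16×8490000/(π×31.96×0.9085) = 1.489×10^6 mm³.
d_o = 114.2 mm.

d_o = 114 mm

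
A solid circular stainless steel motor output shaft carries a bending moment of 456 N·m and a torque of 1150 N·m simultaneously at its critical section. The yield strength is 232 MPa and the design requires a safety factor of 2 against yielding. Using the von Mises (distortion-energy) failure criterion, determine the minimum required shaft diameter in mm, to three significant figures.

d = 45.8 mm

σ_allow = σ_y/n = 232/2 = 116.0 MPa.
For a solid shaft σ_b = 32M/(πd³) and τ = 16T/(πd³), so the von Mises stress is σ' = (16/πd³)·√(4M²+3T²).
√(4M²+3T²) = √(4×(456000)² + 3×(1.150×10^6)²) = 2.191×10^6 N·mm.
d³ = 16×2.191×10^6/(π×116.0) = 96180 mm³.
d = 45.82 mm.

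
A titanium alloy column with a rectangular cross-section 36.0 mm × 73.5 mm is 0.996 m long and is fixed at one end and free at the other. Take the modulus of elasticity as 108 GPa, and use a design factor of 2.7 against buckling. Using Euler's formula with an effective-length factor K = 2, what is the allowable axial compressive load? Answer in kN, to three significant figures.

P_allow = 28.4 kN

Buckling occurs about the weak axis: I_min = h·b³/12 = 73.5×36.0³/12 = 285800 mm⁴ (b = 36.0 mm is the smaller dimension).
Effective length L_e = KL = 2×0.996 m = 1992 mm.
Euler critical load P_cr = π²EI/L_e² = π²×108000×285800/1992² = 76760 N.
P_allow = P_cr/n = 76760/2.7 = 28430 N.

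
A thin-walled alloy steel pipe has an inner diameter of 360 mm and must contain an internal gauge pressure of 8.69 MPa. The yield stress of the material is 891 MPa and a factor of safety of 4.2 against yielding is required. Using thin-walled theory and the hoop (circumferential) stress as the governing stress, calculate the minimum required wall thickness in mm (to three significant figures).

σ_allow = 891/4.2 = 212.1 MPa.
Hoop stress σ_h = pD/(2t), so t = pD/(2σ_allow) = 8.69×360/(2×212.1) = 7.373 mm.

t = 7.37 mm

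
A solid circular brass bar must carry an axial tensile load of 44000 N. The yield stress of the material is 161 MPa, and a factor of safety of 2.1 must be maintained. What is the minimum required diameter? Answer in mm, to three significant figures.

Allowable stress σ_allow = 161/2.1 = 76.67 MPa.
Required area A = F/σ_allow = 44000/76.67 = 573.9 mm².
A = πd²/4 → d = √(4A/π) = 27.03 mm.

d = 27.0 mm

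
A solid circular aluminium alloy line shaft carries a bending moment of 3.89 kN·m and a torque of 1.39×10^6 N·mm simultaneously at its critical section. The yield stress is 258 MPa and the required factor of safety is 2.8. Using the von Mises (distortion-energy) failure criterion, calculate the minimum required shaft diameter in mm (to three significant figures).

d = 76.6 mm

σ_allow = σ_y/n = 258/2.8 = 92.14 MPa.
For a solid shaft σ_b = 32M/(πd³) and τ = 16T/(πd³), so the von Mises stress is σ' = (16/πd³)·√(4M²+3T²).
√(4M²+3T²) = √(4×(3.890×10^6)² + 3×(1.390×10^6)²) = 8.144×10^6 N·mm.
d³ = 16×8.144×10^6/(π×92.14) = 450100 mm³.
d = 76.64 mm.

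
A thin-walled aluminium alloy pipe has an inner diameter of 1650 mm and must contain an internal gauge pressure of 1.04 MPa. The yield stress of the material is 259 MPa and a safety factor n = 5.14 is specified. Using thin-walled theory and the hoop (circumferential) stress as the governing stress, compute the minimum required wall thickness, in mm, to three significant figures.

t = 17.0 mm

σ_allow = 259/5.14 = 50.39 MPa.
Hoop stress σ_h = pD/(2t), so t = pD/(2σ_allow) = 1.04×1650/(2×50.39) = 17.03 mm.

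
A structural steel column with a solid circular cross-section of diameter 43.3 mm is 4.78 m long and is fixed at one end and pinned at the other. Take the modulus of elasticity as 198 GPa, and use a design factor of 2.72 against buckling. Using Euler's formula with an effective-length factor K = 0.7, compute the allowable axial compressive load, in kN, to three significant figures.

I = πd⁴/64 = π×43.3⁴/64 = 172600 mm⁴.
Effective length L_e = KL = 0.7×4.78 m = 3346 mm.
Euler critical load P_cr = π²EI/L_e² = π²×198000×172600/3346² = 30120 N.
P_allow = P_cr/n = 30120/2.72 = 11070 N.

P_allow = 11.1 kN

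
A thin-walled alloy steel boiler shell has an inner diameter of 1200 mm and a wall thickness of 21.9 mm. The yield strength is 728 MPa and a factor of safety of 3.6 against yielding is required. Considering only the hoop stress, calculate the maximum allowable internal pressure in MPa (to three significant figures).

p_allow = 7.38 MPa

σ_allow = 728/3.6 = 202.2 MPa.
σ_h = pD/(2t) → p_allow = 2σ_allow t/D = 2×202.2×21.9/1200 = 7.381 MPa.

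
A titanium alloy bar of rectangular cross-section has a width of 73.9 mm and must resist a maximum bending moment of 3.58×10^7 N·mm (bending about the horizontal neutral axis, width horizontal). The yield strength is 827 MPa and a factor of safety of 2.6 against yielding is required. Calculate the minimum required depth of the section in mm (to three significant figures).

h = 95.6 mm

σ_allow = 827/2.6 = 318.1 MPa.
For a rectangular section σ = 6M/(bh²), so h² = 6M/(b σ_allow) = 6×3.5800×10^7/(73.9×318.1) = 9138 mm².
h = 95.59 mm.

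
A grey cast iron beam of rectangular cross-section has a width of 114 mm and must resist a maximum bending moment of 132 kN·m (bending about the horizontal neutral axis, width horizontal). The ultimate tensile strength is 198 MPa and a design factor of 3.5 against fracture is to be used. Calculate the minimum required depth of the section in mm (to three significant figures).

σ_allow = 198/3.5 = 56.57 MPa.
For a rectangular section σ = 6M/(bh²), so h² = 6M/(b σ_allow) = 6×1.3200×10^8/(114×56.57) = 122800 mm².
h = 350.4 mm.

h = 350 mm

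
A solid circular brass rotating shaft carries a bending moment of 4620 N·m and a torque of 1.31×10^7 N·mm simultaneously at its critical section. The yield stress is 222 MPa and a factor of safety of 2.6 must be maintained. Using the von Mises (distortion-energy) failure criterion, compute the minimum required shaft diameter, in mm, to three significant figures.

d = 113 mm

σ_allow = σ_y/n = 222/2.6 = 85.38 MPa.
For a solid shaft σ_b = 32M/(πd³) and τ = 16T/(πd³), so the von Mises stress is σ' = (16/πd³)·√(4M²+3T²).
√(4M²+3T²) = √(4×(4.620×10^6)² + 3×(1.310×10^7)²) = 2.450×10^7 N·mm.
d³ = 16×2.450×10^7/(π×85.38) = 1.461×10^6 mm³.
d = 113.5 mm.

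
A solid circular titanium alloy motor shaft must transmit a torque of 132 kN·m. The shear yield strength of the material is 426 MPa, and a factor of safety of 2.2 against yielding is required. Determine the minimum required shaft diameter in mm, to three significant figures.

d = 151 mm

Allowable shear stress τ_allow = 426/2.2 = 193.6 MPa.
For a solid shaft τ = 16T/(πd³), so d³ = 16T/(π τ_allow) = 16×1.3200×10^8/(π×193.6) = 3.472×10^6 mm³.
d = (3.472×10^6)^(1/3) = 151.4 mm.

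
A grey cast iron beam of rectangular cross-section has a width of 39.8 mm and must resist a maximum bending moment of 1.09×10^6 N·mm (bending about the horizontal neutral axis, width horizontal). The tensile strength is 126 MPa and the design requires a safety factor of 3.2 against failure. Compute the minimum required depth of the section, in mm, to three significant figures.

σ_allow = 126/3.2 = 39.38 MPa.
For a rectangular section σ = 6M/(bh²), so h² = 6M/(b σ_allow) = 6×1090000/(39.8×39.38) = 4173 mm².
h = 64.60 mm.

h = 64.6 mm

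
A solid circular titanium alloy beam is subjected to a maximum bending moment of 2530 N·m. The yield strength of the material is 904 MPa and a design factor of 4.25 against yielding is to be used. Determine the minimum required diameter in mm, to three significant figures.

σ_allow = 904/4.25 = 212.7 MPa.
For a solid circular section σ = 32M/(πd³), so d³ = 32M/(π σ_allow) = 32×2530000/(π×212.7) = 121200 mm³.
d = 49.48 mm.

d = 49.5 mm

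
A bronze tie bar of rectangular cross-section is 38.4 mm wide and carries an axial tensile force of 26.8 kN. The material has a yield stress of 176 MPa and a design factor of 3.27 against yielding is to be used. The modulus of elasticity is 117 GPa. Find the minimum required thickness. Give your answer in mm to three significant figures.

σ_allow = 176/3.27 = 53.82 MPa.
Required area A = F/σ_allow = 26800/53.82 = 497.9 mm².
t = A/w = 497.9/38.4 = 12.97 mm.

t = 13.0 mm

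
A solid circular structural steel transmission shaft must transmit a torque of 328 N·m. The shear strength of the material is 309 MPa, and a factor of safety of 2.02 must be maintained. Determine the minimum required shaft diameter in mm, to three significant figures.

Allowable shear stress τ_allow = 309/2.02 = 153.0 MPa.
For a solid shaft τ = 16T/(πd³), so d³ = 16T/(π τ_allow) = 16×328000/(π×153.0) = 10920 mm³.
d = (10920)^(1/3) = 22.19 mm.

d = 22.2 mm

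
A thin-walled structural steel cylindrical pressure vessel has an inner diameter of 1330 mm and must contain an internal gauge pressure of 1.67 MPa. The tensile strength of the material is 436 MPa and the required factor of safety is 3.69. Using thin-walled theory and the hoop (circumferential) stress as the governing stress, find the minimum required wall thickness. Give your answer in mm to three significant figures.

σ_allow = 436/3.69 = 118.2 MPa.
Hoop stress σ_h = pD/(2t), so t = pD/(2σ_allow) = 1.67×1330/(2×118.2) = 9.399 mm.

t = 9.40 mm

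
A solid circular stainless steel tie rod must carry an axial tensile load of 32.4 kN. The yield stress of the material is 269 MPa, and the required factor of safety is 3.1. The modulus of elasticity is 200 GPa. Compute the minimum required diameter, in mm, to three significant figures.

Allowable stress σ_allow = 269/3.1 = 86.77 MPa.
Required area A = F/σ_allow = 32400/86.77 = 373.4 mm².
A = πd²/4 → d = √(4A/π) = 21.80 mm.

d = 21.8 mm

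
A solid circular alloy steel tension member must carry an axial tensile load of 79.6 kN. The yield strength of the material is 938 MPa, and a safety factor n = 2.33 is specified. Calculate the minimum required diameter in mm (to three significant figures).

d = 15.9 mm

Allowable stress σ_allow = 938/2.33 = 402.6 MPa.
Required area A = F/σ_allow = 79600/402.6 = 197.7 mm².
A = πd²/4 → d = √(4A/π) = 15.87 mm.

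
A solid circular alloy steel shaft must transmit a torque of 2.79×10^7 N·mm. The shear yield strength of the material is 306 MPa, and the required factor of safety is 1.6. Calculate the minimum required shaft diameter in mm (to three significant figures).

Allowable shear stress τ_allow = 306/1.6 = 191.2 MPa.
For a solid shaft τ = 16T/(πd³), so d³ = 16T/(π τ_allow) = 16×2.7900×10^7/(π×191.2) = 743000 mm³.
d = (743000)^(1/3) = 90.57 mm.

d = 90.6 mm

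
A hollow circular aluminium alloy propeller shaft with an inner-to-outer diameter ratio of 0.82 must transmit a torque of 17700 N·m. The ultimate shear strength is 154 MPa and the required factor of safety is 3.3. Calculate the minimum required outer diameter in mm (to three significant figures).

τ_allow = 154/3.3 = 46.67 MPa.
For a hollow shaft τ = 16T/[πd_o³(1−k⁴)] with k = 0.82, so 1−k⁴ = 0.5479.
d_o³ = 16T/[π τ_allow (1−k⁴)] = 16×1.7700×10^7/(π×46.67×0.5479) = 3.526×10^6 mm³.
d_o = 152.2 mm.

d_o = 152 mm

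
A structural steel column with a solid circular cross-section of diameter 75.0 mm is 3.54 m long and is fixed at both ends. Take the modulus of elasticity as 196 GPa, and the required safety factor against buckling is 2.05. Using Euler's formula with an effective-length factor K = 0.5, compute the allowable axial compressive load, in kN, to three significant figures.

P_allow = 468 kN

I = πd⁴/64 = π×75.0⁴/64 = 1.553×10^6 mm⁴.
Effective length L_e = KL = 0.5×3.54 m = 1770 mm.
Euler critical load P_cr = π²EI/L_e² = π²×196000×1.553×10^6/1770² = 959000 N.
P_allow = P_cr/n = 959000/2.05 = 467800 N.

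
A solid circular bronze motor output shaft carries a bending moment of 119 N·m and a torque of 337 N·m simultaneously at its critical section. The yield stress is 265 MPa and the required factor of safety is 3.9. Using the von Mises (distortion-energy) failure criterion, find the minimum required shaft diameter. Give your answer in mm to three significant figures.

d = 36.2 mm

σ_allow = σ_y/n = 265/3.9 = 67.95 MPa.
For a solid shaft σ_b = 32M/(πd³) and τ = 16T/(πd³), so the von Mises stress is σ' = (16/πd³)·√(4M²+3T²).
√(4M²+3T²) = √(4×(119000)² + 3×(337000)²) = 630400 N·mm.
d³ = 16×630400/(π×67.95) = 47250 mm³.
d = 36.15 mm.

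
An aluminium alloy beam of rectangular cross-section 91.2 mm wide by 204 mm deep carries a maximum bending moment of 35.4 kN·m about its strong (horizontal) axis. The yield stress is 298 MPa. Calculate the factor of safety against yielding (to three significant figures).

Section modulus S = bh²/6 = 91.2×204²/6 = 632600 mm³.
σ = M/S = 3.5400×10^7/632600 = 55.96 MPa.
n = 298/55.96 = 5.325.

n = 5.32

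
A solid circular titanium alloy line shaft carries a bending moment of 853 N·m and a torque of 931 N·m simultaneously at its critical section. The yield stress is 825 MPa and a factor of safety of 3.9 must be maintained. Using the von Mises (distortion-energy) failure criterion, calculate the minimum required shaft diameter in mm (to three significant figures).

d = 38.4 mm

σ_allow = σ_y/n = 825/3.9 = 211.5 MPa.
For a solid shaft σ_b = 32M/(πd³) and τ = 16T/(πd³), so the von Mises stress is σ' = (16/πd³)·√(4M²+3T²).
√(4M²+3T²) = √(4×(853000)² + 3×(931000)²) = 2.347×10^6 N·mm.
d³ = 16×2.347×10^6/(π×211.5) = 56520 mm³.
d = 38.38 mm.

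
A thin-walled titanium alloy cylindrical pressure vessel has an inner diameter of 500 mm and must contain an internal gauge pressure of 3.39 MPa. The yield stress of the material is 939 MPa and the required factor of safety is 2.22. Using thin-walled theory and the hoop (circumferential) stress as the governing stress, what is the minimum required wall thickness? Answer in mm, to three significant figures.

t = 2.00 mm

σ_allow = 939/2.22 = 423.0 MPa.
Hoop stress σ_h = pD/(2t), so t = pD/(2σ_allow) = 3.39×500/(2×423.0) = 2.004 mm.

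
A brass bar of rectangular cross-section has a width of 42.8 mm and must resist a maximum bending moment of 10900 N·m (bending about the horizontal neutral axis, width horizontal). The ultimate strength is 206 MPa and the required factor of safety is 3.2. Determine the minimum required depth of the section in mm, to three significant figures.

σ_allow = 206/3.2 = 64.38 MPa.
For a rectangular section σ = 6M/(bh²), so h² = 6M/(b σ_allow) = 6×1.0900×10^7/(42.8×64.38) = 23740 mm².
h = 154.1 mm.

h = 154 mm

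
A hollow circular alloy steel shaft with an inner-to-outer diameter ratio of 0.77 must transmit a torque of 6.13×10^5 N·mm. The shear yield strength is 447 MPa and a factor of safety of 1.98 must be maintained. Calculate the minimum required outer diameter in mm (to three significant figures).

τ_allow = 447/1.98 = 225.8 MPa.
For a hollow shaft τ = 16T/[πd_o³(1−k⁴)] with k = 0.77, so 1−k⁴ = 0.6485.
d_o³ = 16T/[π τ_allow (1−k⁴)] = 16×613000/(π×225.8×0.6485) = 21330 mm³.
d_o = 27.73 mm.

d_o = 27.7 mm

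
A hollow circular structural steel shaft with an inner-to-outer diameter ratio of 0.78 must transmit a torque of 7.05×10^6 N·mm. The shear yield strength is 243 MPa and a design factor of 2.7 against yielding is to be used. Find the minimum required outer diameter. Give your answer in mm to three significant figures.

τ_allow = 243/2.7 = 90.00 MPa.
For a hollow shaft τ = 16T/[πd_o³(1−k⁴)] with k = 0.78, so 1−k⁴ = 0.6298.
d_o³ = 16T/[π τ_allow (1−k⁴)] = 16×7050000/(π×90.00×0.6298) = 633400 mm³.
d_o = 85.88 mm.

d_o = 85.9 mm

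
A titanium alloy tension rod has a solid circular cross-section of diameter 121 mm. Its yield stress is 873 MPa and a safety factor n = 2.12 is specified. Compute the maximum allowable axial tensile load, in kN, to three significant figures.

F_allow = 4740 kN

σ_allow = 873/2.12 = 411.8 MPa.
A = πd²/4 = π×121²/4 = 11500 mm².
F_allow = σ_allow × A = 411.8×11500 = 4.735×10^6 N.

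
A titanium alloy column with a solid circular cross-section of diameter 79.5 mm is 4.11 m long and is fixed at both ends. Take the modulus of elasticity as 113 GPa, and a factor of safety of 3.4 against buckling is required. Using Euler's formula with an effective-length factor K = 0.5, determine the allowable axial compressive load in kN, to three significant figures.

I = πd⁴/64 = π×79.5⁴/64 = 1.961×10^6 mm⁴.
Effective length L_e = KL = 0.5×4.11 m = 2055 mm.
Euler critical load P_cr = π²EI/L_e² = π²×113000×1.961×10^6/2055² = 517800 N.
P_allow = P_cr/n = 517800/3.4 = 152300 N.

P_allow = 152 kN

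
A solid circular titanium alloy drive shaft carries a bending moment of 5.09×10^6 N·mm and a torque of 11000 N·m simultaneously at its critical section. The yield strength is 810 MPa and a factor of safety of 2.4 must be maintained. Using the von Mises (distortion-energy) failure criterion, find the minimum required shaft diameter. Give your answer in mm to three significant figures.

σ_allow = σ_y/n = 810/2.4 = 337.5 MPa.
For a solid shaft σ_b = 32M/(πd³) and τ = 16T/(πd³), so the von Mises stress is σ' = (16/πd³)·√(4M²+3T²).
√(4M²+3T²) = √(4×(5.090×10^6)² + 3×(1.100×10^7)²) = 2.160×10^7 N·mm.
d³ = 16×2.160×10^7/(π×337.5) = 326000 mm³.
d = 68.82 mm.

d = 68.8 mm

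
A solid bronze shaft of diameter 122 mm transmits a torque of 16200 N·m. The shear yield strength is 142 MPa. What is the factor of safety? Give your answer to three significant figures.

n = 3.13

τ = 16T/(πd³) = 16×1.6200×10^7/(π×122³) = 45.44 MPa.
n = τ_limit/τ = 142/45.44 = 3.125.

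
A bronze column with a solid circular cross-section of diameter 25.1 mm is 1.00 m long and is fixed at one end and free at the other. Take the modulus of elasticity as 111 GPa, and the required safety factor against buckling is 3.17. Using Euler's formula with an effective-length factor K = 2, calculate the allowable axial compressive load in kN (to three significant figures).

I = πd⁴/64 = π×25.1⁴/64 = 19480 mm⁴.
Effective length L_e = KL = 2×1.00 m = 2000 mm.
Euler critical load P_cr = π²EI/L_e² = π²×111000×19480/2000² = 5336 N.
P_allow = P_cr/n = 5336/3.17 = 1683 N.

P_allow = 1.68 kN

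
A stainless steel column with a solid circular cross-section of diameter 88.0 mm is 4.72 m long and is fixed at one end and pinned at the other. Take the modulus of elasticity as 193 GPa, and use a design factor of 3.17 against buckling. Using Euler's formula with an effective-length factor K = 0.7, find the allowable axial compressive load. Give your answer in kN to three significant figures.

P_allow = 162 kN

I = πd⁴/64 = π×88.0⁴/64 = 2.944×10^6 mm⁴.
Effective length L_e = KL = 0.7×4.72 m = 3304 mm.
Euler critical load P_cr = π²EI/L_e² = π²×193000×2.944×10^6/3304² = 513700 N.
P_allow = P_cr/n = 513700/3.17 = 162000 N.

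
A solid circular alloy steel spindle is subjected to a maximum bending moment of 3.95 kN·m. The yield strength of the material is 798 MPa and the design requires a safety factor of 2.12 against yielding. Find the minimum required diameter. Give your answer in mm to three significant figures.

σ_allow = 798/2.12 = 376.4 MPa.
For a solid circular section σ = 32M/(πd³), so d³ = 32M/(π σ_allow) = 32×3950000/(π×376.4) = 106900 mm³.
d = 47.46 mm.

d = 47.5 mm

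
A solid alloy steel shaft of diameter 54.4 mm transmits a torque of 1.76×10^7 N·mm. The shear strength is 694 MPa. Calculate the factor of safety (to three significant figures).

n = 1.25

τ = 16T/(πd³) = 16×1.7600×10^7/(π×54.4³) = 556.8 MPa.
n = τ_limit/τ = 694/556.8 = 1.246.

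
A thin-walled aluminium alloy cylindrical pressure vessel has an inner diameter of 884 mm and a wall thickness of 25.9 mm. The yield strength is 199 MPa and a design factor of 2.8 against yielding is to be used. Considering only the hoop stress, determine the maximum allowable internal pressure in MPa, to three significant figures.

p_allow = 4.16 MPa

σ_allow = 199/2.8 = 71.07 MPa.
σ_h = pD/(2t) → p_allow = 2σ_allow t/D = 2×71.07×25.9/884 = 4.165 MPa.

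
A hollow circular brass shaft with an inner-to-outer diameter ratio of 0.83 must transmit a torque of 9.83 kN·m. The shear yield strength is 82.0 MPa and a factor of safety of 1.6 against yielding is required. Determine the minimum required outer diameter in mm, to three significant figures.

τ_allow = 82.0/1.6 = 51.25 MPa.
For a hollow shaft τ = 16T/[πd_o³(1−k⁴)] with k = 0.83, so 1−k⁴ = 0.5254.
d_o³ = 16T/[π τ_allow (1−k⁴)] = 16×9830000/(π×51.25×0.5254) = 1.859×10^6 mm³.
d_o = 123.0 mm.

d_o = 123 mm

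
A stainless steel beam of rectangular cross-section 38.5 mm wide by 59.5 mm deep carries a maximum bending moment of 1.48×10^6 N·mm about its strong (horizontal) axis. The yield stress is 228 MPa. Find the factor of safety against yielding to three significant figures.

n = 3.50

Section modulus S = bh²/6 = 38.5×59.5²/6 = 22720 mm³.
σ = M/S = 1480000/22720 = 65.15 MPa.
n = 228/65.15 = 3.500.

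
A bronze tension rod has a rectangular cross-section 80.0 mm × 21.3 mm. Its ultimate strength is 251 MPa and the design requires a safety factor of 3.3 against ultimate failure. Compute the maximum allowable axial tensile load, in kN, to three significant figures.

F_allow = 130 kN

σ_allow = 251/3.3 = 76.06 MPa.
A = 80.0×21.3 = 1704 mm².
F_allow = σ_allow × A = 76.06×1704 = 129600 N.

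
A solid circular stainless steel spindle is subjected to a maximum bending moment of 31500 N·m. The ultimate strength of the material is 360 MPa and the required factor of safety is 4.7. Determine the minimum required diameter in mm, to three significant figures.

σ_allow = 360/4.7 = 76.60 MPa.
For a solid circular section σ = 32M/(πd³), so d³ = 32M/(π σ_allow) = 32×3.1500×10^7/(π×76.60) = 4.189×10^6 mm³.
d = 161.2 mm.

d = 161 mm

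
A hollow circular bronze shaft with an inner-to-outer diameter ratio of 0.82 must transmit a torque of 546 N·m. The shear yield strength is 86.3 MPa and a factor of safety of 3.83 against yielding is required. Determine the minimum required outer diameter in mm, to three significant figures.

d_o = 60.8 mm

τ_allow = 86.3/3.83 = 22.53 MPa.
For a hollow shaft τ = 16T/[πd_o³(1−k⁴)] with k = 0.82, so 1−k⁴ = 0.5479.
d_o³ = 16T/[π τ_allow (1−k⁴)] = 16×546000/(π×22.53×0.5479) = 225300 mm³.
d_o = 60.84 mm.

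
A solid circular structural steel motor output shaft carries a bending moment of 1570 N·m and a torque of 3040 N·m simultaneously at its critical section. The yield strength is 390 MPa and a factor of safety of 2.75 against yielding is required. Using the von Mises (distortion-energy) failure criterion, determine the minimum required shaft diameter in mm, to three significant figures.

d = 60.4 mm

σ_allow = σ_y/n = 390/2.75 = 141.8 MPa.
For a solid shaft σ_b = 32M/(πd³) and τ = 16T/(πd³), so the von Mises stress is σ' = (16/πd³)·√(4M²+3T²).
√(4M²+3T²) = √(4×(1.570×10^6)² + 3×(3.040×10^6)²) = 6.131×10^6 N·mm.
d³ = 16×6.131×10^6/(π×141.8) = 220200 mm³.
d = 60.38 mm.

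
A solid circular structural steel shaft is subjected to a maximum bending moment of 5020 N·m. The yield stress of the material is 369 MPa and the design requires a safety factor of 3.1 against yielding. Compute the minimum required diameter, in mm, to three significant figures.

σ_allow = 369/3.1 = 119.0 MPa.
For a solid circular section σ = 32M/(πd³), so d³ = 32M/(π σ_allow) = 32×5020000/(π×119.0) = 429600 mm³.
d = 75.45 mm.

d = 75.5 mm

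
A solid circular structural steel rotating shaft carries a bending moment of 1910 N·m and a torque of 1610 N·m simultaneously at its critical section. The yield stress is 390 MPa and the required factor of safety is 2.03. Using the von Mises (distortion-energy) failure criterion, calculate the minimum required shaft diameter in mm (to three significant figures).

σ_allow = σ_y/n = 390/2.03 = 192.1 MPa.
For a solid shaft σ_b = 32M/(πd³) and τ = 16T/(πd³), so the von Mises stress is σ' = (16/πd³)·√(4M²+3T²).
√(4M²+3T²) = √(4×(1.910×10^6)² + 3×(1.610×10^6)²) = 4.730×10^6 N·mm.
d³ = 16×4.730×10^6/(π×192.1) = 125400 mm³.
d = 50.05 mm.

d = 50.1 mm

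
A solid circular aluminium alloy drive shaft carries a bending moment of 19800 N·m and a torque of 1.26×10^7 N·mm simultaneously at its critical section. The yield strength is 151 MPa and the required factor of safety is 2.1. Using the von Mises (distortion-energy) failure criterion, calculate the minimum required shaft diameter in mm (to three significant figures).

σ_allow = σ_y/n = 151/2.1 = 71.90 MPa.
For a solid shaft σ_b = 32M/(πd³) and τ = 16T/(πd³), so the von Mises stress is σ' = (16/πd³)·√(4M²+3T²).
√(4M²+3T²) = √(4×(1.980×10^7)² + 3×(1.260×10^7)²) = 4.522×10^7 N·mm.
d³ = 16×4.522×10^7/(π×71.90) = 3.203×10^6 mm³.
d = 147.4 mm.

d = 147 mm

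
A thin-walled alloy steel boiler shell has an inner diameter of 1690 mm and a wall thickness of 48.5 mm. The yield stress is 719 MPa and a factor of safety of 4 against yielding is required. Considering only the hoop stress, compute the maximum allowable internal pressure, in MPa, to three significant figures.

p_allow = 10.3 MPa

σ_allow = 719/4 = 179.8 MPa.
σ_h = pD/(2t) → p_allow = 2σ_allow t/D = 2×179.8×48.5/1690 = 10.32 MPa.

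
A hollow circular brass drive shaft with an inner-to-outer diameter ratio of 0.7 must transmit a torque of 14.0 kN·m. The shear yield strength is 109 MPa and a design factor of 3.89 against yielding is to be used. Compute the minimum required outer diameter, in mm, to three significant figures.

τ_allow = 109/3.89 = 28.02 MPa.
For a hollow shaft τ = 16T/[πd_o³(1−k⁴)] with k = 0.7, so 1−k⁴ = 0.7599.
d_o³ = 16T/[π τ_allow (1−k⁴)] = 16×1.4000×10^7/(π×28.02×0.7599) = 3.349×10^6 mm³.
d_o = 149.6 mm.

d_o = 150 mm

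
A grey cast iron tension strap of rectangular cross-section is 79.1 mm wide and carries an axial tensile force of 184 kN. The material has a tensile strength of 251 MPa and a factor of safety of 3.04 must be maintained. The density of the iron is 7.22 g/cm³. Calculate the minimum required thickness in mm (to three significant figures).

σ_allow = 251/3.04 = 82.57 MPa.
Required area A = F/σ_allow = 184000/82.57 = 2229 mm².
t = A/w = 2229/79.1 = 28.17 mm.

t = 28.2 mm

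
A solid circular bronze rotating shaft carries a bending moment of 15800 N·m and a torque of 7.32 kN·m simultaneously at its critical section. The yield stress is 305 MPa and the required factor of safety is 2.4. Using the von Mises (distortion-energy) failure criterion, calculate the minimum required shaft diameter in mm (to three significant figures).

σ_allow = σ_y/n = 305/2.4 = 127.1 MPa.
For a solid shaft σ_b = 32M/(πd³) and τ = 16T/(πd³), so the von Mises stress is σ' = (16/πd³)·√(4M²+3T²).
√(4M²+3T²) = √(4×(1.580×10^7)² + 3×(7.320×10^6)²) = 3.405×10^7 N·mm.
d³ = 16×3.405×10^7/(π×127.1) = 1.365×10^6 mm³.
d = 110.9 mm.

d = 111 mm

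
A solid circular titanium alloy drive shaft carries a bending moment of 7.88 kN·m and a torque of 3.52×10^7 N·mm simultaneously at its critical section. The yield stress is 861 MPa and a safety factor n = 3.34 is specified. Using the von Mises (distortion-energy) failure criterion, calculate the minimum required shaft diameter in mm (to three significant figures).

d = 108 mm

σ_allow = σ_y/n = 861/3.34 = 257.8 MPa.
For a solid shaft σ_b = 32M/(πd³) and τ = 16T/(πd³), so the von Mises stress is σ' = (16/πd³)·√(4M²+3T²).
√(4M²+3T²) = √(4×(7.880×10^6)² + 3×(3.520×10^7)²) = 6.297×10^7 N·mm.
d³ = 16×6.297×10^7/(π×257.8) = 1.244×10^6 mm³.
d = 107.6 mm.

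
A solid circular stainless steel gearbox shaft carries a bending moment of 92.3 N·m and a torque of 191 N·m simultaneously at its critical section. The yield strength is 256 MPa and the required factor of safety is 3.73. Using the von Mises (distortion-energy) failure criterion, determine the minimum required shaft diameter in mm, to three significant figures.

σ_allow = σ_y/n = 256/3.73 = 68.63 MPa.
For a solid shaft σ_b = 32M/(πd³) and τ = 16T/(πd³), so the von Mises stress is σ' = (16/πd³)·√(4M²+3T²).
√(4M²+3T²) = √(4×(92300)² + 3×(191000)²) = 378800 N·mm.
d³ = 16×378800/(π×68.63) = 28110 mm³.
d = 30.41 mm.

d = 30.4 mm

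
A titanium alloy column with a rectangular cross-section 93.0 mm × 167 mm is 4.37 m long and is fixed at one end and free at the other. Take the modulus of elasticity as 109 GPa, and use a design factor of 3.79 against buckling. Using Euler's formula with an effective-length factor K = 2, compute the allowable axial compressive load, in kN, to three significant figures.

Buckling occurs about the weak axis: I_min = h·b³/12 = 167×93.0³/12 = 1.119×10^7 mm⁴ (b = 93.0 mm is the smaller dimension).
Effective length L_e = KL = 2×4.37 m = 8740 mm.
Euler critical load P_cr = π²EI/L_e² = π²×109000×1.119×10^7/8740² = 157600 N.
P_allow = P_cr/n = 157600/3.79 = 41600 N.

P_allow = 41.6 kN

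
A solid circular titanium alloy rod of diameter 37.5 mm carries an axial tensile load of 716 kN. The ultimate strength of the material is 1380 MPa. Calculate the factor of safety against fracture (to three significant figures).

n = 2.13

A = πd²/4 = 1104 mm².
σ = F/A = 716000/1104 = 648.3 MPa.
n = 1380/648.3 = 2.129.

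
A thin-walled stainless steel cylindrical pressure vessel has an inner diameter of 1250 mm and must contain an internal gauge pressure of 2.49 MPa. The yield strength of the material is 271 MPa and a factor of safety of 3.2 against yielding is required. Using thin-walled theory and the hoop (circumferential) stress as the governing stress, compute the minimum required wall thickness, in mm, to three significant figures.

t = 18.4 mm

σ_allow = 271/3.2 = 84.69 MPa.
Hoop stress σ_h = pD/(2t), so t = pD/(2σ_allow) = 2.49×1250/(2×84.69) = 18.38 mm.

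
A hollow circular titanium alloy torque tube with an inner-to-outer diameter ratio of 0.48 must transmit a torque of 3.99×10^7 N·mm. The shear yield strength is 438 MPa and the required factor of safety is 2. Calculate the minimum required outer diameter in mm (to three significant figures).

d_o = 99.3 mm

τ_allow = 438/2 = 219.0 MPa.
For a hollow shaft τ = 16T/[πd_o³(1−k⁴)] with k = 0.48, so 1−k⁴ = 0.9469.
d_o³ = 16T/[π τ_allow (1−k⁴)] = 16×3.9900×10^7/(π×219.0×0.9469) = 979900 mm³.
d_o = 99.33 mm.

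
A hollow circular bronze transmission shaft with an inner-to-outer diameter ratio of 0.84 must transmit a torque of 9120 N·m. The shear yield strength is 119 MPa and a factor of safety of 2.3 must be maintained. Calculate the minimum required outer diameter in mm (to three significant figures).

τ_allow = 119/2.3 = 51.74 MPa.
For a hollow shaft τ = 16T/[πd_o³(1−k⁴)] with k = 0.84, so 1−k⁴ = 0.5021.
d_o³ = 16T/[π τ_allow (1−k⁴)] = 16×9120000/(π×51.74×0.5021) = 1.788×10^6 mm³.
d_o = 121.4 mm.

d_o = 121 mm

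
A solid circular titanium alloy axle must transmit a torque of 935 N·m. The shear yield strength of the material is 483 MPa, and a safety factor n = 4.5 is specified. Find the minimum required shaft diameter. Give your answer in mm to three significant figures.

d = 35.4 mm

Allowable shear stress τ_allow = 483/4.5 = 107.3 MPa.
For a solid shaft τ = 16T/(πd³), so d³ = 16T/(π τ_allow) = 16×935000/(π×107.3) = 44370 mm³.
d = (44370)^(1/3) = 35.40 mm.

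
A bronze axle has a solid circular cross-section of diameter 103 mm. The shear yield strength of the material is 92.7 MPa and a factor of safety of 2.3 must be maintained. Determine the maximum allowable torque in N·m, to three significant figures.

τ_allow = 92.7/2.3 = 40.30 MPa.
For a solid shaft T_allow = τ_allow·πd³/16; πd³/16 = π×103³/16 = 214600 mm³.
T_allow = 40.30×214600 = 8.648×10^6 N·mm = 8648 N·m.

T_allow = 8650 N·m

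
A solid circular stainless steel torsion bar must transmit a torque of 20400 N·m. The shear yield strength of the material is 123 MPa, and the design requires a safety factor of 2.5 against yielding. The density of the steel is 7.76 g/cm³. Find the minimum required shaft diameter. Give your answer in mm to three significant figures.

d = 128 mm

Allowable shear stress τ_allow = 123/2.5 = 49.20 MPa.
For a solid shaft τ = 16T/(πd³), so d³ = 16T/(π τ_allow) = 16×2.0400×10^7/(π×49.20) = 2.112×10^6 mm³.
d = (2.112×10^6)^(1/3) = 128.3 mm.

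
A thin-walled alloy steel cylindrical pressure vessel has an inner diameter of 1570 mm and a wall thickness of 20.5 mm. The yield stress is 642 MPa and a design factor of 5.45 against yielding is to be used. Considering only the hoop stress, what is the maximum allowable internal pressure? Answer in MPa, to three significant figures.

p_allow = 3.08 MPa

σ_allow = 642/5.45 = 117.8 MPa.
σ_h = pD/(2t) → p_allow = 2σ_allow t/D = 2×117.8×20.5/1570 = 3.076 MPa.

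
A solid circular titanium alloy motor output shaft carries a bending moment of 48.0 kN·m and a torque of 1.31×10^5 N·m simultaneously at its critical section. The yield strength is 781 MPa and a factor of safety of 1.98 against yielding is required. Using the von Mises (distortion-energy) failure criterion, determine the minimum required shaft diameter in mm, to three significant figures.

σ_allow = σ_y/n = 781/1.98 = 394.4 MPa.
For a solid shaft σ_b = 32M/(πd³) and τ = 16T/(πd³), so the von Mises stress is σ' = (16/πd³)·√(4M²+3T²).
√(4M²+3T²) = √(4×(4.800×10^7)² + 3×(1.310×10^8)²) = 2.464×10^8 N·mm.
d³ = 16×2.464×10^8/(π×394.4) = 3.181×10^6 mm³.
d = 147.1 mm.

d = 147 mm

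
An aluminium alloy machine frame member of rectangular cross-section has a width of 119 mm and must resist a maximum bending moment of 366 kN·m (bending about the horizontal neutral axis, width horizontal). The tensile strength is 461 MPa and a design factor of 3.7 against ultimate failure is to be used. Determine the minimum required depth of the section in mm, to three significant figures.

σ_allow = 461/3.7 = 124.6 MPa.
For a rectangular section σ = 6M/(bh²), so h² = 6M/(b σ_allow) = 6×3.6600×10^8/(119×124.6) = 148100 mm².
h = 384.9 mm.

h = 385 mm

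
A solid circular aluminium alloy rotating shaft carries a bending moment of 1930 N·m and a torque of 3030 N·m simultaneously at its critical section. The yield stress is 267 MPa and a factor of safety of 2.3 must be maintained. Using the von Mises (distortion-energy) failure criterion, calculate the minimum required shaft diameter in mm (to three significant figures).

σ_allow = σ_y/n = 267/2.3 = 116.1 MPa.
For a solid shaft σ_b = 32M/(πd³) and τ = 16T/(πd³), so the von Mises stress is σ' = (16/πd³)·√(4M²+3T²).
√(4M²+3T²) = √(4×(1.930×10^6)² + 3×(3.030×10^6)²) = 6.515×10^6 N·mm.
d³ = 16×6.515×10^6/(π×116.1) = 285800 mm³.
d = 65.87 mm.

d = 65.9 mm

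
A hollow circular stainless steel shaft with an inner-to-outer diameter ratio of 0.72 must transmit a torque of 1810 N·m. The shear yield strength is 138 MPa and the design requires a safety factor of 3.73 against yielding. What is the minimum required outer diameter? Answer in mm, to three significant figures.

τ_allow = 138/3.73 = 37.00 MPa.
For a hollow shaft τ = 16T/[πd_o³(1−k⁴)] with k = 0.72, so 1−k⁴ = 0.7313.
d_o³ = 16T/[π τ_allow (1−k⁴)] = 16×1810000/(π×37.00×0.7313) = 340700 mm³.
d_o = 69.84 mm.

d_o = 69.8 mm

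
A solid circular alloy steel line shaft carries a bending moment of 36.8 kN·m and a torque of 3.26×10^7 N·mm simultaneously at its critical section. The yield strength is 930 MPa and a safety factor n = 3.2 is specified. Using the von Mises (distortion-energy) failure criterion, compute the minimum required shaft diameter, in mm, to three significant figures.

σ_allow = σ_y/n = 930/3.2 = 290.6 MPa.
For a solid shaft σ_b = 32M/(πd³) and τ = 16T/(πd³), so the von Mises stress is σ' = (16/πd³)·√(4M²+3T²).
√(4M²+3T²) = √(4×(3.680×10^7)² + 3×(3.260×10^7)²) = 9.276×10^7 N·mm.
d³ = 16×9.276×10^7/(π×290.6) = 1.626×10^6 mm³.
d = 117.6 mm.

d = 118 mm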